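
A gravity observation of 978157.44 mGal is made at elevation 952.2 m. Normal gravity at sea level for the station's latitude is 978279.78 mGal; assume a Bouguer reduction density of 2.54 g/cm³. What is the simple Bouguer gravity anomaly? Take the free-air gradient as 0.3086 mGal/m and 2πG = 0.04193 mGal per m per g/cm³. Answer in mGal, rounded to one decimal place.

Free-air correction = 0.3086 × 952.2 = 293.85 mGal
Free-air anomaly = 978157.44 − 978279.78 + (293.85) = 171.51 mGal
Bouguer slab correction = 0.04193 × 2.54 × 952.2 = 101.41 mGal
Simple Bouguer anomaly = 171.51 − (101.41) = 70.10 mGal

70.1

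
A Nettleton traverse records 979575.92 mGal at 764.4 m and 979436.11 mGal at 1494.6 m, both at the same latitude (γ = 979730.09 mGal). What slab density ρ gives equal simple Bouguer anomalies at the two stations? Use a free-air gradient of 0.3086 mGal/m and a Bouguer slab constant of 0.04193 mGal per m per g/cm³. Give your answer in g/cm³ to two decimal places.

Δg_obs = 979436.11 − 979575.92 = -139.81 mGal over Δh = 1494.6 − 764.4 = 730.2 m
Equal Bouguer anomalies ⇒ Δg_obs + (0.3086 − 0.04193ρ)·Δh = 0
0.3086 − 0.04193ρ = −Δg_obs/Δh = 0.19147
ρ = (0.3086 − 0.19147) / 0.04193 = 2.79 g/cm³

2.79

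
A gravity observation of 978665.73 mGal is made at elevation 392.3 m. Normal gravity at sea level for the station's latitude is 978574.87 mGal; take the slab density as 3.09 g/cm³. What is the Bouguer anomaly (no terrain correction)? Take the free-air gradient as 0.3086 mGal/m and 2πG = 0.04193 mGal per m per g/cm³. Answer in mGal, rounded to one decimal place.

161.1

Free-air correction = 0.3086 × 392.3 = 121.06 mGal
Free-air anomaly = 978665.73 − 978574.87 + (121.06) = 211.92 mGal
Bouguer slab correction = 0.04193 × 3.09 × 392.3 = 50.83 mGal
Simple Bouguer anomaly = 211.92 − (50.83) = 161.09 mGal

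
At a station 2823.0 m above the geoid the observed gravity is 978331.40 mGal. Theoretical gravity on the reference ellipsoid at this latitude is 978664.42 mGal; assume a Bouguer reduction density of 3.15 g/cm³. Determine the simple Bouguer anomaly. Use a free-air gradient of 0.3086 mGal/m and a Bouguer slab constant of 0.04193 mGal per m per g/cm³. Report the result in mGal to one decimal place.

Free-air correction = 0.3086 × 2823.0 = 871.18 mGal
Free-air anomaly = 978331.40 − 978664.42 + (871.18) = 538.16 mGal
Bouguer slab correction = 0.04193 × 3.15 × 2823.0 = 372.86 mGal
Simple Bouguer anomaly = 538.16 − (372.86) = 165.30 mGal

165.3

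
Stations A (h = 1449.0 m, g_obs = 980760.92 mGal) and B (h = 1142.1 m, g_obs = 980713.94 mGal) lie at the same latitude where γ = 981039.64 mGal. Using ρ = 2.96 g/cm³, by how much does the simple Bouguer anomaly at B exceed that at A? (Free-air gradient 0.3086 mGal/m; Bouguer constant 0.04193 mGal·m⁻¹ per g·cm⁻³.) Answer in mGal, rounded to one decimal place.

-103.6

Δg_SB(A) = 980760.92 − 981039.64 + 0.3086×1449.0 − 0.04193×2.96×1449.0 = -11.40 mGal
Δg_SB(B) = 980713.94 − 981039.64 + 0.3086×1142.1 − 0.04193×2.96×1142.1 = -115.00 mGal
Difference = -115.00 − (-11.40) = -103.60 mGal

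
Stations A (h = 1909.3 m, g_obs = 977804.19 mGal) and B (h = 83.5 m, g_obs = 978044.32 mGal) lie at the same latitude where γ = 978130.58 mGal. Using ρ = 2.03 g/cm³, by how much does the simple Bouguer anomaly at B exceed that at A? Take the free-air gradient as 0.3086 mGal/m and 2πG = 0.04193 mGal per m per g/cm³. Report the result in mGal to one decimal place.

Δg_SB(A) = 977804.19 − 978130.58 + 0.3086×1909.3 − 0.04193×2.03×1909.3 = 100.30 mGal
Δg_SB(B) = 978044.32 − 978130.58 + 0.3086×83.5 − 0.04193×2.03×83.5 = -67.60 mGal
Difference = -67.60 − (100.30) = -167.90 mGal

-167.9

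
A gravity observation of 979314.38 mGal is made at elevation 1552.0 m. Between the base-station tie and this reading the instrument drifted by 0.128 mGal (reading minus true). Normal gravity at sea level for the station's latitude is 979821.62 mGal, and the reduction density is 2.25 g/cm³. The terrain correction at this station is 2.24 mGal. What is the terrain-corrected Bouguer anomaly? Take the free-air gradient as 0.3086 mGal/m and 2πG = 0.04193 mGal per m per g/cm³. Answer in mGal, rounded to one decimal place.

Drift-corrected reading = 979314.38 − (0.128) = 979314.252 mGal
Free-air correction = 0.3086 × 1552.0 = 478.95 mGal
Free-air anomaly = 979314.252 − 979821.62 + (478.95) = -28.418 mGal
Bouguer slab correction = 0.04193 × 2.25 × 1552.0 = 146.42 mGal
Simple Bouguer anomaly = -28.418 − (146.42) = -174.838 mGal
Complete Bouguer anomaly = -174.838 + 2.24 = -172.598 mGal

-172.6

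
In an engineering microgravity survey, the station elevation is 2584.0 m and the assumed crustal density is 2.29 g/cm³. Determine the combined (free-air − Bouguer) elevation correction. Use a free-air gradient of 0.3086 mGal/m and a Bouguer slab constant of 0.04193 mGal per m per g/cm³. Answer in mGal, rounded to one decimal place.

Combined gradient = 0.3086 − 0.04193 × 2.29 = 0.2125803 mGal/m
Combined elevation correction = 0.2125803 × 2584.0 = 549.3 mGal

549.3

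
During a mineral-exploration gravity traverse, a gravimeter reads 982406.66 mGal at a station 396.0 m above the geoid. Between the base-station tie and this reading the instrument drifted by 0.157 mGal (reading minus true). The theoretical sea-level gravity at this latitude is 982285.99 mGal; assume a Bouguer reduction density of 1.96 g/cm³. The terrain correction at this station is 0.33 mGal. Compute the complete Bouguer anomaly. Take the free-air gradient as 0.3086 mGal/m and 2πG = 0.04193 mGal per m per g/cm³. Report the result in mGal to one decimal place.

Drift-corrected reading = 982406.66 − (0.157) = 982406.503 mGal
Free-air correction = 0.3086 × 396.0 = 122.21 mGal
Free-air anomaly = 982406.503 − 982285.99 + (122.21) = 242.723 mGal
Bouguer slab correction = 0.04193 × 1.96 × 396.0 = 32.54 mGal
Simple Bouguer anomaly = 242.723 − (32.54) = 210.183 mGal
Complete Bouguer anomaly = 210.183 + 0.33 = 210.513 mGal

210.5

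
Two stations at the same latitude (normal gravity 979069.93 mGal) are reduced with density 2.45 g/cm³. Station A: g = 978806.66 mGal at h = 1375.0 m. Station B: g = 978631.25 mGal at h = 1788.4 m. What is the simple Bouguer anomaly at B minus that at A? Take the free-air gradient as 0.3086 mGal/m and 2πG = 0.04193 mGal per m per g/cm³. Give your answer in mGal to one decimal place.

Δg_SB(A) = 978806.66 − 979069.93 + 0.3086×1375.0 − 0.04193×2.45×1375.0 = 19.80 mGal
Δg_SB(B) = 978631.25 − 979069.93 + 0.3086×1788.4 − 0.04193×2.45×1788.4 = -70.50 mGal
Difference = -70.50 − (19.80) = -90.30 mGal

-90.3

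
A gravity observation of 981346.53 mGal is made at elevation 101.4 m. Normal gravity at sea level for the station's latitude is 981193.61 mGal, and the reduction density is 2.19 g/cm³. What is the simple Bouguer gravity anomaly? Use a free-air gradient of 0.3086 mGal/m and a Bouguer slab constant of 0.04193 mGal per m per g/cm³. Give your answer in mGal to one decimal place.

Free-air correction = 0.3086 × 101.4 = 31.29 mGal
Free-air anomaly = 981346.53 − 981193.61 + (31.29) = 184.21 mGal
Bouguer slab correction = 0.04193 × 2.19 × 101.4 = 9.31 mGal
Simple Bouguer anomaly = 184.21 − (9.31) = 174.90 mGal

174.9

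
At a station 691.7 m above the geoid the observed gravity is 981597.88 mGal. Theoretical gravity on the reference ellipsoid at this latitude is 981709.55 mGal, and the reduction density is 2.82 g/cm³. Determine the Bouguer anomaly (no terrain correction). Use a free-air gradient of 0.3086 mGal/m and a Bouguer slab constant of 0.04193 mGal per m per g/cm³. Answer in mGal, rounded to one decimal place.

20.0

Free-air correction = 0.3086 × 691.7 = 213.46 mGal
Free-air anomaly = 981597.88 − 981709.55 + (213.46) = 101.79 mGal
Bouguer slab correction = 0.04193 × 2.82 × 691.7 = 81.79 mGal
Simple Bouguer anomaly = 101.79 − (81.79) = 20.00 mGal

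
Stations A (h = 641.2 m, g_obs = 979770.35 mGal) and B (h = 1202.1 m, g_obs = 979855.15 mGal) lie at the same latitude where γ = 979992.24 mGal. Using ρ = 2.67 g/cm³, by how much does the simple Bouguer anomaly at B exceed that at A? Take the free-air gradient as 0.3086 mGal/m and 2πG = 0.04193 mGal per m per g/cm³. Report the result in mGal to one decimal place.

Δg_SB(A) = 979770.35 − 979992.24 + 0.3086×641.2 − 0.04193×2.67×641.2 = -95.80 mGal
Δg_SB(B) = 979855.15 − 979992.24 + 0.3086×1202.1 − 0.04193×2.67×1202.1 = 99.30 mGal
Difference = 99.30 − (-95.80) = 195.10 mGal

195.1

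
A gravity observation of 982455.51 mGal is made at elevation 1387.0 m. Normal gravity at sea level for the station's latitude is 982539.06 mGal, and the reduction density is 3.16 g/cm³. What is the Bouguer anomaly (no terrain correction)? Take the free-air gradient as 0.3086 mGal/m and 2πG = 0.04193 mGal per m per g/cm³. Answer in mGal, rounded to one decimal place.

160.7

Free-air correction = 0.3086 × 1387.0 = 428.03 mGal
Free-air anomaly = 982455.51 − 982539.06 + (428.03) = 344.48 mGal
Bouguer slab correction = 0.04193 × 3.16 × 1387.0 = 183.78 mGal
Simple Bouguer anomaly = 344.48 − (183.78) = 160.70 mGal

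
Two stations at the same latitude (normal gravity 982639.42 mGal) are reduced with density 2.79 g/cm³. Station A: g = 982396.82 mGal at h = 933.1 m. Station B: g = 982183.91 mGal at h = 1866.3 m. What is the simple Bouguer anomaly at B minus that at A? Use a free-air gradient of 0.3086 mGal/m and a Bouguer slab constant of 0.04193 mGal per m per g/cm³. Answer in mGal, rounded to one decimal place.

Δg_SB(A) = 982396.82 − 982639.42 + 0.3086×933.1 − 0.04193×2.79×933.1 = -63.80 mGal
Δg_SB(B) = 982183.91 − 982639.42 + 0.3086×1866.3 − 0.04193×2.79×1866.3 = -97.90 mGal
Difference = -97.90 − (-63.80) = -34.10 mGal

-34.1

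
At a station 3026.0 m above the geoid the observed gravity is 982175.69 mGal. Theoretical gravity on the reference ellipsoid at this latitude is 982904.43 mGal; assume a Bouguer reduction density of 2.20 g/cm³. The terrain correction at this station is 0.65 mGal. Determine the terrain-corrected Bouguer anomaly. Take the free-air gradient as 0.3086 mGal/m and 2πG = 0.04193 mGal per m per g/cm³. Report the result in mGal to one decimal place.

Free-air correction = 0.3086 × 3026.0 = 933.82 mGal
Free-air anomaly = 982175.69 − 982904.43 + (933.82) = 205.08 mGal
Bouguer slab correction = 0.04193 × 2.20 × 3026.0 = 279.14 mGal
Simple Bouguer anomaly = 205.08 − (279.14) = -74.06 mGal
Complete Bouguer anomaly = -74.06 + 0.65 = -73.41 mGal

-73.4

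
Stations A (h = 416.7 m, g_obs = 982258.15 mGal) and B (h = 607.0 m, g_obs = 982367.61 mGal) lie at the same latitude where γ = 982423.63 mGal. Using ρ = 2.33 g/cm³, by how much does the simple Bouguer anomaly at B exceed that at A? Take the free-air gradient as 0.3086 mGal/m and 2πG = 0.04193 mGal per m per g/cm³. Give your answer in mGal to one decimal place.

Δg_SB(A) = 982258.15 − 982423.63 + 0.3086×416.7 − 0.04193×2.33×416.7 = -77.60 mGal
Δg_SB(B) = 982367.61 − 982423.63 + 0.3086×607.0 − 0.04193×2.33×607.0 = 72.00 mGal
Difference = 72.00 − (-77.60) = 149.60 mGal

149.6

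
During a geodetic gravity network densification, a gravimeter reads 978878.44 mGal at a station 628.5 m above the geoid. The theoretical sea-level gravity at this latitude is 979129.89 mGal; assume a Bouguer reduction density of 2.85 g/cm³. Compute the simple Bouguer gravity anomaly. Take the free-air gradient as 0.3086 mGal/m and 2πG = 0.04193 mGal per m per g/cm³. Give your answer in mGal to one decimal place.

Free-air correction = 0.3086 × 628.5 = 193.96 mGal
Free-air anomaly = 978878.44 − 979129.89 + (193.96) = -57.49 mGal
Bouguer slab correction = 0.04193 × 2.85 × 628.5 = 75.11 mGal
Simple Bouguer anomaly = -57.49 − (75.11) = -132.60 mGal

-132.6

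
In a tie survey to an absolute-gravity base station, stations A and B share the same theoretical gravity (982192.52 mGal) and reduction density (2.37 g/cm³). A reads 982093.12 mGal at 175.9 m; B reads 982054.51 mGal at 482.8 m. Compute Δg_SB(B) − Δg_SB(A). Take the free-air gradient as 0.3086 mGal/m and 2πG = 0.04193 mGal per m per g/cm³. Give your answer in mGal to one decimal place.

25.6

Δg_SB(A) = 982093.12 − 982192.52 + 0.3086×175.9 − 0.04193×2.37×175.9 = -62.60 mGal
Δg_SB(B) = 982054.51 − 982192.52 + 0.3086×482.8 − 0.04193×2.37×482.8 = -37.00 mGal
Difference = -37.00 − (-62.60) = 25.60 mGal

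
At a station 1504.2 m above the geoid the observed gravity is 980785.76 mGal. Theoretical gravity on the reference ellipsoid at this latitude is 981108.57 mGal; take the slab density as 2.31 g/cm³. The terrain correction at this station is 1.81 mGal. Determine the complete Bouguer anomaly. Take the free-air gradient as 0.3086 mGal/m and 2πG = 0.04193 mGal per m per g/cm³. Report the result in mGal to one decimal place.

Free-air correction = 0.3086 × 1504.2 = 464.20 mGal
Free-air anomaly = 980785.76 − 981108.57 + (464.20) = 141.39 mGal
Bouguer slab correction = 0.04193 × 2.31 × 1504.2 = 145.69 mGal
Simple Bouguer anomaly = 141.39 − (145.69) = -4.30 mGal
Complete Bouguer anomaly = -4.30 + 1.81 = -2.49 mGal

-2.5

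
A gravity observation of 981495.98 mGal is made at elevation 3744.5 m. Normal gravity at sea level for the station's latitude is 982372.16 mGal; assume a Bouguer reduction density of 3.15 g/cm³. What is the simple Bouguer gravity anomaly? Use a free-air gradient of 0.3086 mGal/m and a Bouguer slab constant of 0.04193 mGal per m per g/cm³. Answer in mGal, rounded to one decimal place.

Free-air correction = 0.3086 × 3744.5 = 1155.55 mGal
Free-air anomaly = 981495.98 − 982372.16 + (1155.55) = 279.37 mGal
Bouguer slab correction = 0.04193 × 3.15 × 3744.5 = 494.57 mGal
Simple Bouguer anomaly = 279.37 − (494.57) = -215.20 mGal

-215.2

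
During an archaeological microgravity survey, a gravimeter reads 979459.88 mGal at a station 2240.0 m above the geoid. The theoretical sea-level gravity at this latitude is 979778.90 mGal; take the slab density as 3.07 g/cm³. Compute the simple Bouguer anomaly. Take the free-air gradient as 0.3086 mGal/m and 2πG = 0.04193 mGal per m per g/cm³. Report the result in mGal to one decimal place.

83.9

Free-air correction = 0.3086 × 2240.0 = 691.26 mGal
Free-air anomaly = 979459.88 − 979778.90 + (691.26) = 372.24 mGal
Bouguer slab correction = 0.04193 × 3.07 × 2240.0 = 288.34 mGal
Simple Bouguer anomaly = 372.24 − (288.34) = 83.90 mGal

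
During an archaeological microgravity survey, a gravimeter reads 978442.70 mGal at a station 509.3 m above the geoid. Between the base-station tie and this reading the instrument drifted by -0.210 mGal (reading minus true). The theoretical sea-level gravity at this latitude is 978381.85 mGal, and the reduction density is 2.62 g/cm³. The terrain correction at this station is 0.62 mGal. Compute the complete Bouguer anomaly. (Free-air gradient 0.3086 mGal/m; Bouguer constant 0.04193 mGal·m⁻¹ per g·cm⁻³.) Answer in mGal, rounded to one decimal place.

Drift-corrected reading = 978442.70 − (-0.210) = 978442.910 mGal
Free-air correction = 0.3086 × 509.3 = 157.17 mGal
Free-air anomaly = 978442.910 − 978381.85 + (157.17) = 218.230 mGal
Bouguer slab correction = 0.04193 × 2.62 × 509.3 = 55.95 mGal
Simple Bouguer anomaly = 218.230 − (55.95) = 162.280 mGal
Complete Bouguer anomaly = 162.280 + 0.62 = 162.900 mGal

162.9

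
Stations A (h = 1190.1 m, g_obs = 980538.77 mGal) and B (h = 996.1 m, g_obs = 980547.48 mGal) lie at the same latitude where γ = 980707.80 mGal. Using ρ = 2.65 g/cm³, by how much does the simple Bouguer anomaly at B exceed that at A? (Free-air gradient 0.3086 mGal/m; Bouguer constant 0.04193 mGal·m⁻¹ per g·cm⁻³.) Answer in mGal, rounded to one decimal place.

Δg_SB(A) = 980538.77 − 980707.80 + 0.3086×1190.1 − 0.04193×2.65×1190.1 = 66.00 mGal
Δg_SB(B) = 980547.48 − 980707.80 + 0.3086×996.1 − 0.04193×2.65×996.1 = 36.40 mGal
Difference = 36.40 − (66.00) = -29.60 mGal

-29.6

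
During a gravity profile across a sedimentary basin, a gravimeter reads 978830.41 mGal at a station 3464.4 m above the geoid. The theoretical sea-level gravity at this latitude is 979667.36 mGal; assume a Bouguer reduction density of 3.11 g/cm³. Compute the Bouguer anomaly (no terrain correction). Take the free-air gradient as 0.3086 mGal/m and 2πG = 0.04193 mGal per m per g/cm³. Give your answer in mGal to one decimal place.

-219.6

Free-air correction = 0.3086 × 3464.4 = 1069.11 mGal
Free-air anomaly = 978830.41 − 979667.36 + (1069.11) = 232.16 mGal
Bouguer slab correction = 0.04193 × 3.11 × 3464.4 = 451.77 mGal
Simple Bouguer anomaly = 232.16 − (451.77) = -219.61 mGal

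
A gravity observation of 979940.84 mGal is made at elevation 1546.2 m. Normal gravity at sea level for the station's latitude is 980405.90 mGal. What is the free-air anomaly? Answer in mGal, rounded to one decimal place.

12.1

Free-air correction = 0.3086 × 1546.2 = 477.16 mGal
Free-air anomaly = 979940.84 − 980405.90 + (477.16) = 12.10 mGal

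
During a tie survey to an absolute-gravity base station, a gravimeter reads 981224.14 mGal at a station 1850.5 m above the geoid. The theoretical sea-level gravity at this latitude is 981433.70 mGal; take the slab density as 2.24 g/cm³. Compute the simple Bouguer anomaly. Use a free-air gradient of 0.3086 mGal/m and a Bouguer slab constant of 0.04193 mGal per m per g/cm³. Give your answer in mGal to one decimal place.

Free-air correction = 0.3086 × 1850.5 = 571.06 mGal
Free-air anomaly = 981224.14 − 981433.70 + (571.06) = 361.50 mGal
Bouguer slab correction = 0.04193 × 2.24 × 1850.5 = 173.80 mGal
Simple Bouguer anomaly = 361.50 − (173.80) = 187.70 mGal

187.7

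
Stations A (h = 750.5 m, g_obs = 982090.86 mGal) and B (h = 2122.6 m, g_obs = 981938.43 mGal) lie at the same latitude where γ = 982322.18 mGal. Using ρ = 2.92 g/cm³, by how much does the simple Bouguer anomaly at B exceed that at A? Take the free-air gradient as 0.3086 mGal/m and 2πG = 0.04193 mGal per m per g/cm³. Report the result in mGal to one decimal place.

Δg_SB(A) = 982090.86 − 982322.18 + 0.3086×750.5 − 0.04193×2.92×750.5 = -91.60 mGal
Δg_SB(B) = 981938.43 − 982322.18 + 0.3086×2122.6 − 0.04193×2.92×2122.6 = 11.40 mGal
Difference = 11.40 − (-91.60) = 103.00 mGal

103.0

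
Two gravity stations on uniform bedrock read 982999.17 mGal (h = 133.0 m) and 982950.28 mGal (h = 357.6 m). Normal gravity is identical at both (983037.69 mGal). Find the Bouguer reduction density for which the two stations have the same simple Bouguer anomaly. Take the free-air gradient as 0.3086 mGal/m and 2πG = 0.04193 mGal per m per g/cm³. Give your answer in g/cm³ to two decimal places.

2.17

Δg_obs = 982950.28 − 982999.17 = -48.89 mGal over Δh = 357.6 − 133.0 = 224.6 m
Equal Bouguer anomalies ⇒ Δg_obs + (0.3086 − 0.04193ρ)·Δh = 0
0.3086 − 0.04193ρ = −Δg_obs/Δh = 0.21768
ρ = (0.3086 − 0.21768) / 0.04193 = 2.17 g/cm³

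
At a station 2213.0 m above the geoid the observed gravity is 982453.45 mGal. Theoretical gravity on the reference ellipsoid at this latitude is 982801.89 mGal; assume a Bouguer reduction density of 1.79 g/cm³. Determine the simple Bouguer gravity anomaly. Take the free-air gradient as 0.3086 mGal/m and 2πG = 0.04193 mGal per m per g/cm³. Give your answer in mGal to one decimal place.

Free-air correction = 0.3086 × 2213.0 = 682.93 mGal
Free-air anomaly = 982453.45 − 982801.89 + (682.93) = 334.49 mGal
Bouguer slab correction = 0.04193 × 1.79 × 2213.0 = 166.10 mGal
Simple Bouguer anomaly = 334.49 − (166.10) = 168.39 mGal

168.4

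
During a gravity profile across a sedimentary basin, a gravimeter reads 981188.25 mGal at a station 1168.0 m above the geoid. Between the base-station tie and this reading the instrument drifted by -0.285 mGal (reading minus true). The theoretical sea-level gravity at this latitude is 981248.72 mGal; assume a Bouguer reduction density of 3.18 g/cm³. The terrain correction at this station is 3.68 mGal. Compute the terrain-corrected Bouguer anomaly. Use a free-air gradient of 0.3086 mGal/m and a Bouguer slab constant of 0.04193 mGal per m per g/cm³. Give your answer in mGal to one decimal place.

Drift-corrected reading = 981188.25 − (-0.285) = 981188.535 mGal
Free-air correction = 0.3086 × 1168.0 = 360.44 mGal
Free-air anomaly = 981188.535 − 981248.72 + (360.44) = 300.255 mGal
Bouguer slab correction = 0.04193 × 3.18 × 1168.0 = 155.74 mGal
Simple Bouguer anomaly = 300.255 − (155.74) = 144.515 mGal
Complete Bouguer anomaly = 144.515 + 3.68 = 148.195 mGal

148.2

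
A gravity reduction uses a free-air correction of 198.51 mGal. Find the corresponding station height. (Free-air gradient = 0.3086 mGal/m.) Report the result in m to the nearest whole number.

643

h = 198.51 / 0.3086 = 643.26 m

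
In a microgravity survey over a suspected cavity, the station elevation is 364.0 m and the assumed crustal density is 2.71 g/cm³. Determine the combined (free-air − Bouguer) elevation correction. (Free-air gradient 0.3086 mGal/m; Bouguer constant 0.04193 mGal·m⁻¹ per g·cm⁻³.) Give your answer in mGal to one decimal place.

71.0

Combined gradient = 0.3086 − 0.04193 × 2.71 = 0.1949697 mGal/m
Combined elevation correction = 0.1949697 × 364.0 = 71.0 mGal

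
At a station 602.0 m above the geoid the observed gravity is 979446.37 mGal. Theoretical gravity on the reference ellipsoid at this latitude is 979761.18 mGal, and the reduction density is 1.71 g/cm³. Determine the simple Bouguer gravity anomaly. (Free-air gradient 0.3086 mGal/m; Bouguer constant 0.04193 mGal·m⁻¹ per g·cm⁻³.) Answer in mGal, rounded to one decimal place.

-172.2

Free-air correction = 0.3086 × 602.0 = 185.78 mGal
Free-air anomaly = 979446.37 − 979761.18 + (185.78) = -129.03 mGal
Bouguer slab correction = 0.04193 × 1.71 × 602.0 = 43.16 mGal
Simple Bouguer anomaly = -129.03 − (43.16) = -172.19 mGal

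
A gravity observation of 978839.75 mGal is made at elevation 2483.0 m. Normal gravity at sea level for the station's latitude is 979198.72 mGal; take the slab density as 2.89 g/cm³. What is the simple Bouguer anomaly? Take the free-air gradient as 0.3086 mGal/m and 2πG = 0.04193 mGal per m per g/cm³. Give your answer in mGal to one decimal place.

106.4

Free-air correction = 0.3086 × 2483.0 = 766.25 mGal
Free-air anomaly = 978839.75 − 979198.72 + (766.25) = 407.28 mGal
Bouguer slab correction = 0.04193 × 2.89 × 2483.0 = 300.88 mGal
Simple Bouguer anomaly = 407.28 − (300.88) = 106.40 mGal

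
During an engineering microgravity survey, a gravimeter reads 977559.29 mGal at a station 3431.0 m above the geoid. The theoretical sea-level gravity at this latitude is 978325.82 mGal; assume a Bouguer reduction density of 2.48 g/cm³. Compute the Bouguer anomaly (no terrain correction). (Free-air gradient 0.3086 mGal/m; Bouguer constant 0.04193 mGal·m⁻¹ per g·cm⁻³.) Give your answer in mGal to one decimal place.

Free-air correction = 0.3086 × 3431.0 = 1058.81 mGal
Free-air anomaly = 977559.29 − 978325.82 + (1058.81) = 292.28 mGal
Bouguer slab correction = 0.04193 × 2.48 × 3431.0 = 356.78 mGal
Simple Bouguer anomaly = 292.28 − (356.78) = -64.50 mGal

-64.5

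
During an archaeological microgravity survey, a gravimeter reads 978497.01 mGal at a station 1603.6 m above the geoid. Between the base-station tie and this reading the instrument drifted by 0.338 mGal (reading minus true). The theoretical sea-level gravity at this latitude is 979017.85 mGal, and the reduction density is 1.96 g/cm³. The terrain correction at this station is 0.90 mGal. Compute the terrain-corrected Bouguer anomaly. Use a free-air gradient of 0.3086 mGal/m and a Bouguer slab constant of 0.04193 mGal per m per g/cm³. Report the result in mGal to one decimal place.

-157.2

Drift-corrected reading = 978497.01 − (0.338) = 978496.672 mGal
Free-air correction = 0.3086 × 1603.6 = 494.87 mGal
Free-air anomaly = 978496.672 − 979017.85 + (494.87) = -26.308 mGal
Bouguer slab correction = 0.04193 × 1.96 × 1603.6 = 131.79 mGal
Simple Bouguer anomaly = -26.308 − (131.79) = -158.098 mGal
Complete Bouguer anomaly = -158.098 + 0.90 = -157.198 mGal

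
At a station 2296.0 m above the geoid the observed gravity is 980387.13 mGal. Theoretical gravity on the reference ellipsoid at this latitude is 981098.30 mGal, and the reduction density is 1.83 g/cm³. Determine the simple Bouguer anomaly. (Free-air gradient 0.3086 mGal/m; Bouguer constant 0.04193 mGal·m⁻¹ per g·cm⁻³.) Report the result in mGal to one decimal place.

Free-air correction = 0.3086 × 2296.0 = 708.55 mGal
Free-air anomaly = 980387.13 − 981098.30 + (708.55) = -2.62 mGal
Bouguer slab correction = 0.04193 × 1.83 × 2296.0 = 176.18 mGal
Simple Bouguer anomaly = -2.62 − (176.18) = -178.80 mGal

-178.8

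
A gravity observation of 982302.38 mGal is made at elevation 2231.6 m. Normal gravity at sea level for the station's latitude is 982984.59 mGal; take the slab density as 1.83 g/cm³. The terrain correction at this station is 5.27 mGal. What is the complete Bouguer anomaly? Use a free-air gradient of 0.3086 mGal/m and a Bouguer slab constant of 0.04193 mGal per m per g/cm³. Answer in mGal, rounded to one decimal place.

-159.5

Free-air correction = 0.3086 × 2231.6 = 688.67 mGal
Free-air anomaly = 982302.38 − 982984.59 + (688.67) = 6.46 mGal
Bouguer slab correction = 0.04193 × 1.83 × 2231.6 = 171.23 mGal
Simple Bouguer anomaly = 6.46 − (171.23) = -164.77 mGal
Complete Bouguer anomaly = -164.77 + 5.27 = -159.50 mGal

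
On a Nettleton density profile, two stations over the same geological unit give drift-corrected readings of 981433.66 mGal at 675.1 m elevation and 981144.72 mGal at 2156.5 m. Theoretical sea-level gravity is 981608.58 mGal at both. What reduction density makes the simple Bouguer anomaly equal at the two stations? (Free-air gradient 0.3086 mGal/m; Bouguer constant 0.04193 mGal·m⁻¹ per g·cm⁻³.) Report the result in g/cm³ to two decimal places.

2.71

Δg_obs = 981144.72 − 981433.66 = -288.94 mGal over Δh = 2156.5 − 675.1 = 1481.4 m
Equal Bouguer anomalies ⇒ Δg_obs + (0.3086 − 0.04193ρ)·Δh = 0
0.3086 − 0.04193ρ = −Δg_obs/Δh = 0.19505
ρ = (0.3086 − 0.19505) / 0.04193 = 2.71 g/cm³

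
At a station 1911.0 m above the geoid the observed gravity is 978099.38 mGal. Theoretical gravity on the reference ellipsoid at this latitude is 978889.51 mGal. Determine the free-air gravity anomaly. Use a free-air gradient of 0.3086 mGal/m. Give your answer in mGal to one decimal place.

-200.4

Free-air correction = 0.3086 × 1911.0 = 589.73 mGal
Free-air anomaly = 978099.38 − 978889.51 + (589.73) = -200.40 mGal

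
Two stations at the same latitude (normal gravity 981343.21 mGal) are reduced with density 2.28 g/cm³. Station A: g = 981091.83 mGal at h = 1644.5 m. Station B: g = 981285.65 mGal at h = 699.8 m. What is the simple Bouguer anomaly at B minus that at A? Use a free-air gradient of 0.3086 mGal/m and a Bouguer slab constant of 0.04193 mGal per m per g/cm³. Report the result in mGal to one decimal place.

Δg_SB(A) = 981091.83 − 981343.21 + 0.3086×1644.5 − 0.04193×2.28×1644.5 = 98.90 mGal
Δg_SB(B) = 981285.65 − 981343.21 + 0.3086×699.8 − 0.04193×2.28×699.8 = 91.50 mGal
Difference = 91.50 − (98.90) = -7.40 mGal

-7.4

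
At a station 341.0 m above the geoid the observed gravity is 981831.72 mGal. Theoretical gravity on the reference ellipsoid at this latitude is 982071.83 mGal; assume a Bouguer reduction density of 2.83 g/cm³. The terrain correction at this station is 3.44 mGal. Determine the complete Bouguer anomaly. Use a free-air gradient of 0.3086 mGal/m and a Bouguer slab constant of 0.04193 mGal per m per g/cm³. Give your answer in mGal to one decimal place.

Free-air correction = 0.3086 × 341.0 = 105.23 mGal
Free-air anomaly = 981831.72 − 982071.83 + (105.23) = -134.88 mGal
Bouguer slab correction = 0.04193 × 2.83 × 341.0 = 40.46 mGal
Simple Bouguer anomaly = -134.88 − (40.46) = -175.34 mGal
Complete Bouguer anomaly = -175.34 + 3.44 = -171.90 mGal

-171.9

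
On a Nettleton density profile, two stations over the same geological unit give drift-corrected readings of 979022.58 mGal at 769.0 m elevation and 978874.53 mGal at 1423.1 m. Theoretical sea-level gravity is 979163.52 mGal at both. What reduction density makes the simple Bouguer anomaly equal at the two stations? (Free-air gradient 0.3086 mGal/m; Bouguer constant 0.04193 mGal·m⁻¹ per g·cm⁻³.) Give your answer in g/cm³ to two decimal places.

Δg_obs = 978874.53 − 979022.58 = -148.05 mGal over Δh = 1423.1 − 769.0 = 654.1 m
Equal Bouguer anomalies ⇒ Δg_obs + (0.3086 − 0.04193ρ)·Δh = 0
0.3086 − 0.04193ρ = −Δg_obs/Δh = 0.22634
ρ = (0.3086 − 0.22634) / 0.04193 = 1.96 g/cm³

1.96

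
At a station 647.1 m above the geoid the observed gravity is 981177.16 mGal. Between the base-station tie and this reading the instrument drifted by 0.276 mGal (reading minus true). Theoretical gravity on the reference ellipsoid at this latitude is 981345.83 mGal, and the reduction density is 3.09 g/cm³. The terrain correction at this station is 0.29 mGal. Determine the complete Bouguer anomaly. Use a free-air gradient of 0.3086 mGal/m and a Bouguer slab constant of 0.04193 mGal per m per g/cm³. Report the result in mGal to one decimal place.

Drift-corrected reading = 981177.16 − (0.276) = 981176.884 mGal
Free-air correction = 0.3086 × 647.1 = 199.70 mGal
Free-air anomaly = 981176.884 − 981345.83 + (199.70) = 30.754 mGal
Bouguer slab correction = 0.04193 × 3.09 × 647.1 = 83.84 mGal
Simple Bouguer anomaly = 30.754 − (83.84) = -53.086 mGal
Complete Bouguer anomaly = -53.086 + 0.29 = -52.796 mGal

-52.8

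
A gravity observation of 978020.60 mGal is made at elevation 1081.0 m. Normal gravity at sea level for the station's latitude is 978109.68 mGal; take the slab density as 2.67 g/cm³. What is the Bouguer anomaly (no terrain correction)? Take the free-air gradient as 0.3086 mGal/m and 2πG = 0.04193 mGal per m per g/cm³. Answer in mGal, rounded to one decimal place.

Free-air correction = 0.3086 × 1081.0 = 333.60 mGal
Free-air anomaly = 978020.60 − 978109.68 + (333.60) = 244.52 mGal
Bouguer slab correction = 0.04193 × 2.67 × 1081.0 = 121.02 mGal
Simple Bouguer anomaly = 244.52 − (121.02) = 123.50 mGal

123.5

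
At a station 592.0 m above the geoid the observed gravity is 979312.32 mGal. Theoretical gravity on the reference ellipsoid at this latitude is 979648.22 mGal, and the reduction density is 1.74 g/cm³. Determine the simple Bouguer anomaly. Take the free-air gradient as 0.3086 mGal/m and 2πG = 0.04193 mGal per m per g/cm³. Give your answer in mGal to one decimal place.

Free-air correction = 0.3086 × 592.0 = 182.69 mGal
Free-air anomaly = 979312.32 − 979648.22 + (182.69) = -153.21 mGal
Bouguer slab correction = 0.04193 × 1.74 × 592.0 = 43.19 mGal
Simple Bouguer anomaly = -153.21 − (43.19) = -196.40 mGal

-196.4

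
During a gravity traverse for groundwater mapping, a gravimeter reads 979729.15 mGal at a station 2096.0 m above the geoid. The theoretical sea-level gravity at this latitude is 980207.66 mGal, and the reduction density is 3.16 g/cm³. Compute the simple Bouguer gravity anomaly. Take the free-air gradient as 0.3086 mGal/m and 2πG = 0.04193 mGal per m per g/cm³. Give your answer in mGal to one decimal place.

-109.4

Free-air correction = 0.3086 × 2096.0 = 646.83 mGal
Free-air anomaly = 979729.15 − 980207.66 + (646.83) = 168.32 mGal
Bouguer slab correction = 0.04193 × 3.16 × 2096.0 = 277.72 mGal
Simple Bouguer anomaly = 168.32 − (277.72) = -109.40 mGal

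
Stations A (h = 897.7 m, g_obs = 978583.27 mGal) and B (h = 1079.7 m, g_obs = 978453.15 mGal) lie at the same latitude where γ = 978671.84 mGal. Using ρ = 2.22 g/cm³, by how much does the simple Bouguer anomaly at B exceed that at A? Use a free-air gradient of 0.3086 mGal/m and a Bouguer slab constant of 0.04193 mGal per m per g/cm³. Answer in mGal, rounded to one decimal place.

-90.9

Δg_SB(A) = 978583.27 − 978671.84 + 0.3086×897.7 − 0.04193×2.22×897.7 = 104.90 mGal
Δg_SB(B) = 978453.15 − 978671.84 + 0.3086×1079.7 − 0.04193×2.22×1079.7 = 14.00 mGal
Difference = 14.00 − (104.90) = -90.90 mGal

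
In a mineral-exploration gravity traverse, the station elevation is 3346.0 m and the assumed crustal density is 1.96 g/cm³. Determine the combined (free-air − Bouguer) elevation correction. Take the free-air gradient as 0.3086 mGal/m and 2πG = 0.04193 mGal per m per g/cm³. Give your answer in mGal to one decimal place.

757.6

Combined gradient = 0.3086 − 0.04193 × 1.96 = 0.2264172 mGal/m
Combined elevation correction = 0.2264172 × 3346.0 = 757.6 mGal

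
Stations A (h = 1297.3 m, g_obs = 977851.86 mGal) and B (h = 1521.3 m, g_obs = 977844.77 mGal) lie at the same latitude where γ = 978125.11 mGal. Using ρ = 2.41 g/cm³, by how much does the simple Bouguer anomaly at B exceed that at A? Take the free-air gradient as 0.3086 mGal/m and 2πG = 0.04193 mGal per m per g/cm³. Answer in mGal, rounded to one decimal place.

Δg_SB(A) = 977851.86 − 978125.11 + 0.3086×1297.3 − 0.04193×2.41×1297.3 = -4.00 mGal
Δg_SB(B) = 977844.77 − 978125.11 + 0.3086×1521.3 − 0.04193×2.41×1521.3 = 35.40 mGal
Difference = 35.40 − (-4.00) = 39.40 mGal

39.4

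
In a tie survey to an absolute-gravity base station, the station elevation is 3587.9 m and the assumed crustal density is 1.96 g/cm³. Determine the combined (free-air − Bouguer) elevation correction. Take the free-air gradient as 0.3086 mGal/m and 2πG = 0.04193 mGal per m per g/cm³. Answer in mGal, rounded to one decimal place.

812.4

Combined gradient = 0.3086 − 0.04193 × 1.96 = 0.2264172 mGal/m
Combined elevation correction = 0.2264172 × 3587.9 = 812.4 mGal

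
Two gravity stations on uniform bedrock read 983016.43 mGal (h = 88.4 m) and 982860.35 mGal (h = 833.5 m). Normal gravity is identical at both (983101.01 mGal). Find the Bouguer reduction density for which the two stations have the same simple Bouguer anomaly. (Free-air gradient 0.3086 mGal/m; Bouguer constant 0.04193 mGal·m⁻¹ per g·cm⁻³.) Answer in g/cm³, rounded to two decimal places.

2.36

Δg_obs = 982860.35 − 983016.43 = -156.08 mGal over Δh = 833.5 − 88.4 = 745.1 m
Equal Bouguer anomalies ⇒ Δg_obs + (0.3086 − 0.04193ρ)·Δh = 0
0.3086 − 0.04193ρ = −Δg_obs/Δh = 0.20948
ρ = (0.3086 − 0.20948) / 0.04193 = 2.36 g/cm³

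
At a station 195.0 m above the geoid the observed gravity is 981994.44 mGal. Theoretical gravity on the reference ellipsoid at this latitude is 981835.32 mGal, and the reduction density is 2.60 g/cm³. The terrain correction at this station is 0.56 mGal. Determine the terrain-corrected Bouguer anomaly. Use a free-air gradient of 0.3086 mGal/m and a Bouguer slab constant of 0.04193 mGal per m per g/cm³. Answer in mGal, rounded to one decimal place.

198.6

Free-air correction = 0.3086 × 195.0 = 60.18 mGal
Free-air anomaly = 981994.44 − 981835.32 + (60.18) = 219.30 mGal
Bouguer slab correction = 0.04193 × 2.60 × 195.0 = 21.26 mGal
Simple Bouguer anomaly = 219.30 − (21.26) = 198.04 mGal
Complete Bouguer anomaly = 198.04 + 0.56 = 198.60 mGal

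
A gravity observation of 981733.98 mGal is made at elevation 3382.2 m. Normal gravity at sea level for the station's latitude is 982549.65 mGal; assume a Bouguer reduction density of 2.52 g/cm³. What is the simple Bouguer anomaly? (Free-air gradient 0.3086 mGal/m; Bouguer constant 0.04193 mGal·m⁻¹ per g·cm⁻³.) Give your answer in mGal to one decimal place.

Free-air correction = 0.3086 × 3382.2 = 1043.75 mGal
Free-air anomaly = 981733.98 − 982549.65 + (1043.75) = 228.08 mGal
Bouguer slab correction = 0.04193 × 2.52 × 3382.2 = 357.38 mGal
Simple Bouguer anomaly = 228.08 − (357.38) = -129.30 mGal

-129.3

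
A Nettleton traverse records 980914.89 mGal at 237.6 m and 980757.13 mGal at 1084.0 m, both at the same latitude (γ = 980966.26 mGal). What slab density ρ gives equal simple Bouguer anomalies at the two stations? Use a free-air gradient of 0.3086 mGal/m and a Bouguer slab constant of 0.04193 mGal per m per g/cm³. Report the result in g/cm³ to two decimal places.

2.91

Δg_obs = 980757.13 − 980914.89 = -157.76 mGal over Δh = 1084.0 − 237.6 = 846.4 m
Equal Bouguer anomalies ⇒ Δg_obs + (0.3086 − 0.04193ρ)·Δh = 0
0.3086 − 0.04193ρ = −Δg_obs/Δh = 0.18639
ρ = (0.3086 − 0.18639) / 0.04193 = 2.91 g/cm³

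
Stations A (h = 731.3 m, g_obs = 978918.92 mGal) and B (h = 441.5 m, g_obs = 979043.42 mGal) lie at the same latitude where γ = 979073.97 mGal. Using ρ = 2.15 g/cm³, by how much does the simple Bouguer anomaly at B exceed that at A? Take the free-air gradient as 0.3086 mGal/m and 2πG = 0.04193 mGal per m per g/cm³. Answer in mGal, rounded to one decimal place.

Δg_SB(A) = 978918.92 − 979073.97 + 0.3086×731.3 − 0.04193×2.15×731.3 = 4.70 mGal
Δg_SB(B) = 979043.42 − 979073.97 + 0.3086×441.5 − 0.04193×2.15×441.5 = 65.90 mGal
Difference = 65.90 − (4.70) = 61.20 mGal

61.2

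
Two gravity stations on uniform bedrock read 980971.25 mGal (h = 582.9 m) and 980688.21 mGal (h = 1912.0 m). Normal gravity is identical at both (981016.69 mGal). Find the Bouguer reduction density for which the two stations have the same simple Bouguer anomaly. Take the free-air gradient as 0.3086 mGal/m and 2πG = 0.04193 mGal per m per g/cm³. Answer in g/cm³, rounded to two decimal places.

2.28

Δg_obs = 980688.21 − 980971.25 = -283.04 mGal over Δh = 1912.0 − 582.9 = 1329.1 m
Equal Bouguer anomalies ⇒ Δg_obs + (0.3086 − 0.04193ρ)·Δh = 0
0.3086 − 0.04193ρ = −Δg_obs/Δh = 0.21296
ρ = (0.3086 − 0.21296) / 0.04193 = 2.28 g/cm³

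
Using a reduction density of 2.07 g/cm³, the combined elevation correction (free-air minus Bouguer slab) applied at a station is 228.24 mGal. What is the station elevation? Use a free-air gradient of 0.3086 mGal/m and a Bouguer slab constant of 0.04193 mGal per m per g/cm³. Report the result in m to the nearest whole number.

Combined gradient = 0.3086 − 0.04193 × 2.07 = 0.2218049 mGal/m
h = 228.24 / 0.2218049 = 1029.01 m

1029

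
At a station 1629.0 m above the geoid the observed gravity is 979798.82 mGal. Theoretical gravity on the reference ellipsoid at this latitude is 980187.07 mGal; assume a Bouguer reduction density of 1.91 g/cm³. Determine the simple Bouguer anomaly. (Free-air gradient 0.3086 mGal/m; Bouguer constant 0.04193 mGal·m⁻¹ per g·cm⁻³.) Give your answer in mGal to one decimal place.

-16.0

Free-air correction = 0.3086 × 1629.0 = 502.71 mGal
Free-air anomaly = 979798.82 − 980187.07 + (502.71) = 114.46 mGal
Bouguer slab correction = 0.04193 × 1.91 × 1629.0 = 130.46 mGal
Simple Bouguer anomaly = 114.46 − (130.46) = -16.00 mGal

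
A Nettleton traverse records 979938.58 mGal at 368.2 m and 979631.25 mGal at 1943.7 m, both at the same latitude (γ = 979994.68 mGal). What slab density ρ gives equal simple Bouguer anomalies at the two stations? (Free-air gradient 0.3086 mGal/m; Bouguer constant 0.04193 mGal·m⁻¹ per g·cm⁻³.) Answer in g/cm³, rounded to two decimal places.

2.71

Δg_obs = 979631.25 − 979938.58 = -307.33 mGal over Δh = 1943.7 − 368.2 = 1575.5 m
Equal Bouguer anomalies ⇒ Δg_obs + (0.3086 − 0.04193ρ)·Δh = 0
0.3086 − 0.04193ρ = −Δg_obs/Δh = 0.19507
ρ = (0.3086 − 0.19507) / 0.04193 = 2.71 g/cm³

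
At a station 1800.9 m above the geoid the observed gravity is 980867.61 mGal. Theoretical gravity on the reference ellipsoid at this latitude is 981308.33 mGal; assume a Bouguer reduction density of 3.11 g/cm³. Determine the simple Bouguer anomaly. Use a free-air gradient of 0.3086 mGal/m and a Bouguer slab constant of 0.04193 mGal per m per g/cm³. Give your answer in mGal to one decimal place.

Free-air correction = 0.3086 × 1800.9 = 555.76 mGal
Free-air anomaly = 980867.61 − 981308.33 + (555.76) = 115.04 mGal
Bouguer slab correction = 0.04193 × 3.11 × 1800.9 = 234.84 mGal
Simple Bouguer anomaly = 115.04 − (234.84) = -119.80 mGal

-119.8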